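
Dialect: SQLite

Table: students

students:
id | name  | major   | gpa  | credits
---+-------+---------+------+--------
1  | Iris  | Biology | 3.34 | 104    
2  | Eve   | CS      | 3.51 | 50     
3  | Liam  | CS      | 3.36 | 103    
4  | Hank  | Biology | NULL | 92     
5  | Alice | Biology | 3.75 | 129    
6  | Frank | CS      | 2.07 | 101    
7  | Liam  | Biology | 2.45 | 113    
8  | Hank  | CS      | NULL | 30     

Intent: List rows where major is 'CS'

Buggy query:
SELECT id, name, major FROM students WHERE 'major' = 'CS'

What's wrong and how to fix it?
Bug: 'major' in single quotes is a string literal, not the column; the comparison is literal-vs-literal and never true

Fix: Remove the quotes around the column name (or use double quotes for an identifier)

Corrected query:
SELECT id, name, major FROM students WHERE major = 'CS'

Result:
id | name  | major
---+-------+------
2  | Eve   | CS   
3  | Liam  | CS   
6  | Frank | CS   
8  | Hank  | CS   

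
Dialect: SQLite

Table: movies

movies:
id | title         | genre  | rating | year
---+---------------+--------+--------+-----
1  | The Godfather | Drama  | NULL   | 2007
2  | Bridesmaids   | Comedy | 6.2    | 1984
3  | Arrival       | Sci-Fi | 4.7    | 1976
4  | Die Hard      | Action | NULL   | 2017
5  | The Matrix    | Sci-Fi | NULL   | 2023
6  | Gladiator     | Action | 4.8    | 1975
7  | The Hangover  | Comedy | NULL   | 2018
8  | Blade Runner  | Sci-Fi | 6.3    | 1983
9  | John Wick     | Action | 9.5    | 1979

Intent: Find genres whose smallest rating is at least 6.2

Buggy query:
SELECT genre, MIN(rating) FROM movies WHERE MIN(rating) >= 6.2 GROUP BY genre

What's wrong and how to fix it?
Bug: Aggregates like MIN are computed per group after WHERE runs

Fix: Replace WHERE with HAVING after the GROUP BY

Corrected query:
SELECT genre, MIN(rating) FROM movies GROUP BY genre HAVING MIN(rating) >= 6.2

Result:
genre  | MIN(rating)
-------+------------
Comedy | 6.2        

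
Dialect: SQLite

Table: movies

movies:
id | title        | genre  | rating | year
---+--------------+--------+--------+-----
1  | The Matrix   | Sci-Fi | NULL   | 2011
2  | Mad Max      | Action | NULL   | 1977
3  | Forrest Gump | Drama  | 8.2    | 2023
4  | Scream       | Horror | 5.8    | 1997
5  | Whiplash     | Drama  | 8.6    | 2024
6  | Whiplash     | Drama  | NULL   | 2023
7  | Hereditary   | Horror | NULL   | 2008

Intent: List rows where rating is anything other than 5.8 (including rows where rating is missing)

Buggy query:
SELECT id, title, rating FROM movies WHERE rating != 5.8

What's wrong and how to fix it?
Bug: Inequality against NULL is unknown, not true; rows with NULL are dropped

Fix: Add an explicit OR rating IS NULL to include the missing-value rows

Corrected query:
SELECT id, title, rating FROM movies WHERE rating != 5.8 OR rating IS NULL

Result:
id | title        | rating
---+--------------+-------
1  | The Matrix   | NULL  
2  | Mad Max      | NULL  
3  | Forrest Gump | 8.2   
5  | Whiplash     | 8.6   
6  | Whiplash     | NULL  
7  | Hereditary   | NULL  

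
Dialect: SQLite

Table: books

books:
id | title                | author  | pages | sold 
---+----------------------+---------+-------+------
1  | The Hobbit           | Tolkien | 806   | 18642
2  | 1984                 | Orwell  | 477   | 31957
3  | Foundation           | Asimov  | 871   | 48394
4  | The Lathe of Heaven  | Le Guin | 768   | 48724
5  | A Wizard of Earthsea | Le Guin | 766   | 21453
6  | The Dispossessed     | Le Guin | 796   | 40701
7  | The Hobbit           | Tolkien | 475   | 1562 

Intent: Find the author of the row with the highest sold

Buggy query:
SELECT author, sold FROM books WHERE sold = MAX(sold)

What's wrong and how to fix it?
Bug: WHERE is evaluated per row; an aggregate over the whole table isn't defined there

Fix: Wrap MAX in a scalar subquery so WHERE compares against a single value

Corrected query:
SELECT author, sold FROM books WHERE sold = (SELECT MAX(sold) FROM books)

Result:
author  | sold 
--------+------
Le Guin | 48724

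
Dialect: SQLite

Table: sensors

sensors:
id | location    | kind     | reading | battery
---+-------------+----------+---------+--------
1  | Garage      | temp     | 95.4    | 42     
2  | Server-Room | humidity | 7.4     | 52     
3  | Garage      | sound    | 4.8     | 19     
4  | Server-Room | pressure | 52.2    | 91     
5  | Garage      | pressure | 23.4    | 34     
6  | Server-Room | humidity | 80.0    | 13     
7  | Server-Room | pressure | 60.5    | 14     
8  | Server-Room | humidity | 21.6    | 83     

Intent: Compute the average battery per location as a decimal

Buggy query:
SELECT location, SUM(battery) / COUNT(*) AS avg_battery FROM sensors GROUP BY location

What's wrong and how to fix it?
Bug: SUM(battery) and COUNT(*) are both integers; the division truncates the fractional part

Fix: Cast one side to REAL so the division keeps the fractional part

Corrected query:
SELECT location, SUM(battery) * 1.0 / COUNT(*) AS avg_battery FROM sensors GROUP BY location

Result:
location    | avg_battery
------------+------------
Garage      | 31.666667  
Server-Room | 50.6       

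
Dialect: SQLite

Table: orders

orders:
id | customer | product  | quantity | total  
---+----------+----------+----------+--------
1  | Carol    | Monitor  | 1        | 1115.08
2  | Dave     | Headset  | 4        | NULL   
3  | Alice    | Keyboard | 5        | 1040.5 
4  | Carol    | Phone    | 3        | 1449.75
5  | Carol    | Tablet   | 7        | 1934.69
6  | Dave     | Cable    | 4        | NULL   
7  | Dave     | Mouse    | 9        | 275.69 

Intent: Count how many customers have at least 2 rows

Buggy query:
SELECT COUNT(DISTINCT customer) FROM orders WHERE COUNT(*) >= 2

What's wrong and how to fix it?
Bug: WHERE filters individual rows, not groups, so a group-level COUNT is invalid there

Fix: Group first with HAVING COUNT(*) >= 2, then COUNT the resulting groups

Corrected query:
SELECT COUNT(*) FROM (SELECT customer FROM orders GROUP BY customer HAVING COUNT(*) >= 2)

Result:
COUNT(*)
--------
2       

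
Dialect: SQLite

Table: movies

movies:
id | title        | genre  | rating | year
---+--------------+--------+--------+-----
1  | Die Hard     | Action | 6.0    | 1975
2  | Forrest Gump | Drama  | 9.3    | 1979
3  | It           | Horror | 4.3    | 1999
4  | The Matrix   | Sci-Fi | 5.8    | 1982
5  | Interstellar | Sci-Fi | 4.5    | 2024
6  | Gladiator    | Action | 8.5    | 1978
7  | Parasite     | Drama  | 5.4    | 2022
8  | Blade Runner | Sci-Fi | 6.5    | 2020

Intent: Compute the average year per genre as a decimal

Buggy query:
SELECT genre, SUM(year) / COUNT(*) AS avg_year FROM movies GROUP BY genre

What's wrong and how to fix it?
Bug: Both operands are integers, so '/' performs integer division and truncates

Fix: Multiply by 1.0 (or CAST to REAL) to force floating-point division

Corrected query:
SELECT genre, SUM(year) * 1.0 / COUNT(*) AS avg_year FROM movies GROUP BY genre

Result:
genre  | avg_year   
-------+------------
Action | 1976.5     
Drama  | 2000.5     
Horror | 1999       
Sci-Fi | 2008.666667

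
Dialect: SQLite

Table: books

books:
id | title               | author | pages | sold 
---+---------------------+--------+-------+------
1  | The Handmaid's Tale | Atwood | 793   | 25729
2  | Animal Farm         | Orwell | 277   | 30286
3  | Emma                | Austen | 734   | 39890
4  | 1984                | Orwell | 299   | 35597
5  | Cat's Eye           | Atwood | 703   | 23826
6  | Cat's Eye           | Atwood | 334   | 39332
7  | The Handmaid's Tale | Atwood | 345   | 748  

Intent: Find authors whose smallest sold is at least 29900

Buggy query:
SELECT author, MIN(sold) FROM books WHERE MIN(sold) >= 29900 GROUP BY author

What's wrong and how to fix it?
Bug: Aggregates like MIN are computed per group after WHERE runs

Fix: Replace WHERE with HAVING after the GROUP BY

Corrected query:
SELECT author, MIN(sold) FROM books GROUP BY author HAVING MIN(sold) >= 29900

Result:
author | MIN(sold)
-------+----------
Austen | 39890    
Orwell | 30286    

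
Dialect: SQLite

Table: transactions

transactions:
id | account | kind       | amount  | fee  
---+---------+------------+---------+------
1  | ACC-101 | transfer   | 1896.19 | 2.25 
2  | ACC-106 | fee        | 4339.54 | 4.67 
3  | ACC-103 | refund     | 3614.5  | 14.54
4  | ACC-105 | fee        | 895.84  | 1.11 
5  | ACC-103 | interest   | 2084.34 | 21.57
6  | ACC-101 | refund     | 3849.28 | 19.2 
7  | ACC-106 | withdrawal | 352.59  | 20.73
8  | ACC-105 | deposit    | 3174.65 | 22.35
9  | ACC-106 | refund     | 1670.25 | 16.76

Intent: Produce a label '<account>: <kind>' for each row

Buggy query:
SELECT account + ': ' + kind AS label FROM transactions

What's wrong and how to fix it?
Bug: SQLite uses || for string concatenation; + coerces text to numbers (yielding 0)

Fix: Replace + with || to concatenate text

Corrected query:
SELECT account || ': ' || kind AS label FROM transactions

Result:
label              
-------------------
ACC-101: transfer  
ACC-106: fee       
ACC-103: refund    
ACC-105: fee       
ACC-103: interest  
ACC-101: refund    
ACC-106: withdrawal
ACC-105: deposit   
ACC-106: refund    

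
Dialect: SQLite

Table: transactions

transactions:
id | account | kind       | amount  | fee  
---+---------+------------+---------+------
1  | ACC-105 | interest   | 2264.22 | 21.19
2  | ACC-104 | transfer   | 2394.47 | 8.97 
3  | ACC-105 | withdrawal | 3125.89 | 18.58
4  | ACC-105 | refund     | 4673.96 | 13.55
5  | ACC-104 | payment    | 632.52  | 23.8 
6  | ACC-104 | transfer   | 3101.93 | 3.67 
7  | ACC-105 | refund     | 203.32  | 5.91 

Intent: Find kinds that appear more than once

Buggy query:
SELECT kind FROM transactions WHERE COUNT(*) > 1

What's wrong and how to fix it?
Bug: COUNT(*) is an aggregate and cannot be used in WHERE

Fix: GROUP BY kind, then filter groups with HAVING COUNT(*) > 1

Corrected query:
SELECT kind FROM transactions GROUP BY kind HAVING COUNT(*) > 1

Result:
kind    
--------
refund  
transfer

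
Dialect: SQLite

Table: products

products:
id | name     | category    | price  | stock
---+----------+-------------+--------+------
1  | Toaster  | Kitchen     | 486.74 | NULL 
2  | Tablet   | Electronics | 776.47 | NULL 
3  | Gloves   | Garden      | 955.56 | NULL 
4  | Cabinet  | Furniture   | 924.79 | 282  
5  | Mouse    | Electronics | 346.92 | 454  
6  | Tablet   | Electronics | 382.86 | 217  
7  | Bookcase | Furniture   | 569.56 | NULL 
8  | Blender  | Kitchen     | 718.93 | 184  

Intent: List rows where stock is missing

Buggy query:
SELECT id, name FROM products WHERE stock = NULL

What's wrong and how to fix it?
Bug: '= NULL' is always unknown in SQL three-valued logic, so no rows match

Fix: Replace '= NULL' with 'IS NULL'

Corrected query:
SELECT id, name FROM products WHERE stock IS NULL

Result:
id | name    
---+---------
1  | Toaster 
2  | Tablet  
3  | Gloves  
7  | Bookcase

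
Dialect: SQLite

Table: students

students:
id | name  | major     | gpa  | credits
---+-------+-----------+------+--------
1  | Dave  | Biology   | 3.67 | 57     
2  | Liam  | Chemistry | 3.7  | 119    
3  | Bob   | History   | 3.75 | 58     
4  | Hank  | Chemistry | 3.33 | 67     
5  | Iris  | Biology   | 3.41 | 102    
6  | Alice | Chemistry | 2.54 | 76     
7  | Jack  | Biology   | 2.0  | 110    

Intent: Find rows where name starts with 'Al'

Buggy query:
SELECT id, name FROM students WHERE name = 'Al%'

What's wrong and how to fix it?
Bug: Wildcards only work with LIKE; '=' treats '%' as a literal character

Fix: Replace '=' with LIKE so 'Al%' is treated as a pattern

Corrected query:
SELECT id, name FROM students WHERE name LIKE 'Al%'

Result:
id | name 
---+------
6  | Alice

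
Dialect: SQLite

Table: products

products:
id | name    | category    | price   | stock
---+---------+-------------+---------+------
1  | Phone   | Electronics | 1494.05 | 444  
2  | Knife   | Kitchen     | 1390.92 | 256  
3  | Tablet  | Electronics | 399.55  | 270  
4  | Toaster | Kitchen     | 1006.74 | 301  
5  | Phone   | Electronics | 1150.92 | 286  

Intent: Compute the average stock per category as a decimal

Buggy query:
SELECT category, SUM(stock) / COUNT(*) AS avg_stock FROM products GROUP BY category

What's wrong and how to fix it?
Bug: Both operands are integers, so '/' performs integer division and truncates

Fix: Cast one side to REAL so the division keeps the fractional part

Corrected query:
SELECT category, SUM(stock) * 1.0 / COUNT(*) AS avg_stock FROM products GROUP BY category

Result:
category    | avg_stock 
------------+-----------
Electronics | 333.333333
Kitchen     | 278.5     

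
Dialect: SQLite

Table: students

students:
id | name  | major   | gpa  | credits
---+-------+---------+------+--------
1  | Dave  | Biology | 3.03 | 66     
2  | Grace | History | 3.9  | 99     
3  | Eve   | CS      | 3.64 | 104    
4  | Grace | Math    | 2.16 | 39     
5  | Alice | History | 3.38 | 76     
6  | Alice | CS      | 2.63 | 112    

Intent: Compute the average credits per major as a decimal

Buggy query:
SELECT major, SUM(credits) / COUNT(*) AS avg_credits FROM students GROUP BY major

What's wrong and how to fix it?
Bug: SUM(credits) and COUNT(*) are both integers; the division truncates the fractional part

Fix: Cast one side to REAL so the division keeps the fractional part

Corrected query:
SELECT major, SUM(credits) * 1.0 / COUNT(*) AS avg_credits FROM students GROUP BY major

Result:
major   | avg_credits
--------+------------
Biology | 66         
CS      | 108        
History | 87.5       
Math    | 39         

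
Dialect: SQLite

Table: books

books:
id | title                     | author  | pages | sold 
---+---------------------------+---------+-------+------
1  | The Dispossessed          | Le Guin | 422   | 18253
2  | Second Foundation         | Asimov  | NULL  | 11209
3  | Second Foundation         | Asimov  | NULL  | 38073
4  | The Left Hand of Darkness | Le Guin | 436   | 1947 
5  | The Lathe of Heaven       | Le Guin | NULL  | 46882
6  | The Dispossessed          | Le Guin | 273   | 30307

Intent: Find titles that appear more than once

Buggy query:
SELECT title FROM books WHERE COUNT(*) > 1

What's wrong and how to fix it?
Bug: COUNT(*) is an aggregate and cannot be used in WHERE

Fix: Group first, then use HAVING for the count condition

Corrected query:
SELECT title FROM books GROUP BY title HAVING COUNT(*) > 1

Result:
title            
-----------------
Second Foundation
The Dispossessed 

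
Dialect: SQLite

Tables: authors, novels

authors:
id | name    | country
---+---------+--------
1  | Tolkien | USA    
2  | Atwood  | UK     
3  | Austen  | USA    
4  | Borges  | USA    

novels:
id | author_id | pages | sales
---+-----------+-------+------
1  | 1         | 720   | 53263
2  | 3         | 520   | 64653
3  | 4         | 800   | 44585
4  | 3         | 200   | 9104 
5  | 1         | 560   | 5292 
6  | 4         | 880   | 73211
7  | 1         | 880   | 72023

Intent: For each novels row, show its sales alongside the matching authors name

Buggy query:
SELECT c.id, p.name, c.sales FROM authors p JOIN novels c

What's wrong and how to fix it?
Bug: Missing join condition: each novels row is matched to all authors rows instead of just its own

Fix: Specify the join condition linking the foreign key to the parent id

Corrected query:
SELECT c.id, p.name, c.sales FROM authors p JOIN novels c ON c.author_id = p.id

Result:
id | name    | sales
---+---------+------
1  | Tolkien | 53263
2  | Austen  | 64653
3  | Borges  | 44585
4  | Austen  | 9104 
5  | Tolkien | 5292 
6  | Borges  | 73211
7  | Tolkien | 72023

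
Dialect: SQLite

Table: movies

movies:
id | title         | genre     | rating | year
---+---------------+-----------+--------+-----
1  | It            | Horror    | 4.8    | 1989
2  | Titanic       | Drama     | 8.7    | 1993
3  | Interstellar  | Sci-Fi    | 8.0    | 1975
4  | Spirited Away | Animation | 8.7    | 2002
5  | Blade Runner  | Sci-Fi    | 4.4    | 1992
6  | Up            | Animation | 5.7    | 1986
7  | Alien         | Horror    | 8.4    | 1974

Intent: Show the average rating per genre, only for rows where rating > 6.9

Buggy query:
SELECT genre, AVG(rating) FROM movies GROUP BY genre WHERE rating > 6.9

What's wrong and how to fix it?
Bug: WHERE cannot follow GROUP BY

Fix: Move the WHERE clause before GROUP BY

Corrected query:
SELECT genre, AVG(rating) FROM movies WHERE rating > 6.9 GROUP BY genre

Result:
genre     | AVG(rating)
----------+------------
Animation | 8.7        
Drama     | 8.7        
Horror    | 8.4        
Sci-Fi    | 8          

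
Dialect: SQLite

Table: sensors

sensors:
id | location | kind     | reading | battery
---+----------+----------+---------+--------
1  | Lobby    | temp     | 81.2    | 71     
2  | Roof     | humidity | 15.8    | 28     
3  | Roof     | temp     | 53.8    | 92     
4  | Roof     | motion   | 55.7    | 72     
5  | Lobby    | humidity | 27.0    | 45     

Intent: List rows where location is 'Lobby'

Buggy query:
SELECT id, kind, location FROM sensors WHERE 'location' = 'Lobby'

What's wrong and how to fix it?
Bug: Single quotes denote string literals in SQL; the column name is being compared as a constant string

Fix: Remove the quotes around the column name (or use double quotes for an identifier)

Corrected query:
SELECT id, kind, location FROM sensors WHERE location = 'Lobby'

Result:
id | kind     | location
---+----------+---------
1  | temp     | Lobby   
5  | humidity | Lobby   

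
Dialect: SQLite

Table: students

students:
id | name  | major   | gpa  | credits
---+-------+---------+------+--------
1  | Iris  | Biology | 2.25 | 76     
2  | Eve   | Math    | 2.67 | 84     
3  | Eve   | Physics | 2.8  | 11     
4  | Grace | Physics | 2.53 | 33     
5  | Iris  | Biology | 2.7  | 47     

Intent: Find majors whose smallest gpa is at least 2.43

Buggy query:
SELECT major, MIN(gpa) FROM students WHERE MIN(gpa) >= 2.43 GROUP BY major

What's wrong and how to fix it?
Bug: Aggregates like MIN are computed per group after WHERE runs

Fix: Replace WHERE with HAVING after the GROUP BY

Corrected query:
SELECT major, MIN(gpa) FROM students GROUP BY major HAVING MIN(gpa) >= 2.43

Result:
major   | MIN(gpa)
--------+---------
Math    | 2.67    
Physics | 2.53    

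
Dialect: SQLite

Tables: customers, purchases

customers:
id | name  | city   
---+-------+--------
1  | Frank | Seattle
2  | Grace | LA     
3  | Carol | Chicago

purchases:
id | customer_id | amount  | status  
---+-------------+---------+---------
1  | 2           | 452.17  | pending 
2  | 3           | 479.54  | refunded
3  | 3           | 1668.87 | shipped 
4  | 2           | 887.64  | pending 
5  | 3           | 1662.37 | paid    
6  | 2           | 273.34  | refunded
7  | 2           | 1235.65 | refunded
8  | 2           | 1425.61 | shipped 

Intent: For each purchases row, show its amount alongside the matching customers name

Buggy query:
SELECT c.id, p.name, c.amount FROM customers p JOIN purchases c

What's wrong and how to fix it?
Bug: JOIN with no ON clause produces a cartesian product; every purchases row pairs with every customers row

Fix: Specify the join condition linking the foreign key to the parent id

Corrected query:
SELECT c.id, p.name, c.amount FROM customers p JOIN purchases c ON c.customer_id = p.id

Result:
id | name  | amount 
---+-------+--------
1  | Grace | 452.17 
2  | Carol | 479.54 
3  | Carol | 1668.87
4  | Grace | 887.64 
5  | Carol | 1662.37
6  | Grace | 273.34 
7  | Grace | 1235.65
8  | Grace | 1425.61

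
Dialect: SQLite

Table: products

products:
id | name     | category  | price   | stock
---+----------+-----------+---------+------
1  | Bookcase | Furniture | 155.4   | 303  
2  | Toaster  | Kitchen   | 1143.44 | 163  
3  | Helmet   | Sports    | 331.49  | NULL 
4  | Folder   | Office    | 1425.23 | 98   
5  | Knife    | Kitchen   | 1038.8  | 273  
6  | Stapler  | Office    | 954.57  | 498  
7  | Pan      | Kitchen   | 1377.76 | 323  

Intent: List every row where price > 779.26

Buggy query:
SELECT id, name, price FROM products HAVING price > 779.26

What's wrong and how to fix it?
Bug: HAVING filters the output of aggregation, but this query has no GROUP BY and no aggregate functions, so SQLite rejects it (HAVING clause on a non-aggregate query); the condition here is per row

Fix: Replace HAVING with WHERE since the condition applies to individual rows

Corrected query:
SELECT id, name, price FROM products WHERE price > 779.26

Result:
id | name    | price  
---+---------+--------
2  | Toaster | 1143.44
4  | Folder  | 1425.23
5  | Knife   | 1038.8 
6  | Stapler | 954.57 
7  | Pan     | 1377.76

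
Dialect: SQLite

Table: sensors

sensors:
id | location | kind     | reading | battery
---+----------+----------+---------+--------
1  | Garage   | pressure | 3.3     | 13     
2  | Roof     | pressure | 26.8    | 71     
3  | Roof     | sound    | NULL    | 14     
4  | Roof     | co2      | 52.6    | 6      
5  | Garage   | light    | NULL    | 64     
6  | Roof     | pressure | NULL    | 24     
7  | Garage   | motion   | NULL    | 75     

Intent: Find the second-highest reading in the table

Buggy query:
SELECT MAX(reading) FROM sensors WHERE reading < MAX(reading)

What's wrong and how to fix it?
Bug: The inner MAX is an aggregate inside WHERE, which is not allowed

Fix: Compute the overall MAX in a subquery, then take MAX of rows below it

Corrected query:
SELECT MAX(reading) FROM sensors WHERE reading < (SELECT MAX(reading) FROM sensors)

Result:
MAX(reading)
------------
26.8        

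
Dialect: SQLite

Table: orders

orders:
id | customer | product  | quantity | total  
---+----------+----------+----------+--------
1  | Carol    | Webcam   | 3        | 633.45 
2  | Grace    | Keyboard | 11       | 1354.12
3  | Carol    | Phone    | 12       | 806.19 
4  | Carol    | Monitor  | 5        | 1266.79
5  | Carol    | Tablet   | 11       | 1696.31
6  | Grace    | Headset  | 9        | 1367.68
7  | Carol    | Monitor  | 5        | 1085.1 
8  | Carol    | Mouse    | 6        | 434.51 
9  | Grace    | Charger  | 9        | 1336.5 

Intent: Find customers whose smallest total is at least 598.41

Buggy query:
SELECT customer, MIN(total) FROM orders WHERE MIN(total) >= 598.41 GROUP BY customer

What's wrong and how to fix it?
Bug: Aggregates like MIN are computed per group after WHERE runs

Fix: Replace WHERE with HAVING after the GROUP BY

Corrected query:
SELECT customer, MIN(total) FROM orders GROUP BY customer HAVING MIN(total) >= 598.41

Result:
customer | MIN(total)
---------+-----------
Grace    | 1336.5    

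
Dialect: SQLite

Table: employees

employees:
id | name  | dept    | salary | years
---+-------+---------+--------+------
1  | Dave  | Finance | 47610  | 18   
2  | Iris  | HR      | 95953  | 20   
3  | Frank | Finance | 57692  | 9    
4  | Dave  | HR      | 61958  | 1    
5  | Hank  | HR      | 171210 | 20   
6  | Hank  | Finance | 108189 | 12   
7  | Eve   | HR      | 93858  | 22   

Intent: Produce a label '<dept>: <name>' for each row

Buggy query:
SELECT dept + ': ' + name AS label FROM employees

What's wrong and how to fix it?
Bug: '+' is numeric addition; on text columns SQLite converts them to 0 instead of concatenating

Fix: Replace + with || to concatenate text

Corrected query:
SELECT dept || ': ' || name AS label FROM employees

Result:
label         
--------------
Finance: Dave 
HR: Iris      
Finance: Frank
HR: Dave      
HR: Hank      
Finance: Hank 
HR: Eve       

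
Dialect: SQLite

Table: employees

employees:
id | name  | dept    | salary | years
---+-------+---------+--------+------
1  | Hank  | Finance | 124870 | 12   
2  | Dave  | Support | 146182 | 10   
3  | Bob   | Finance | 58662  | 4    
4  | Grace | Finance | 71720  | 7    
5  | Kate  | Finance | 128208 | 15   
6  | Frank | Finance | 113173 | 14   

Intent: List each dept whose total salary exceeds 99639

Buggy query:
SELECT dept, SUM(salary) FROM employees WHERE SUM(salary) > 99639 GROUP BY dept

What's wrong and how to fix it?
Bug: WHERE runs before GROUP BY, so aggregates aren't available there

Fix: Move the aggregate condition to a HAVING clause

Corrected query:
SELECT dept, SUM(salary) FROM employees GROUP BY dept HAVING SUM(salary) > 99639

Result:
dept    | SUM(salary)
--------+------------
Finance | 496633     
Support | 146182     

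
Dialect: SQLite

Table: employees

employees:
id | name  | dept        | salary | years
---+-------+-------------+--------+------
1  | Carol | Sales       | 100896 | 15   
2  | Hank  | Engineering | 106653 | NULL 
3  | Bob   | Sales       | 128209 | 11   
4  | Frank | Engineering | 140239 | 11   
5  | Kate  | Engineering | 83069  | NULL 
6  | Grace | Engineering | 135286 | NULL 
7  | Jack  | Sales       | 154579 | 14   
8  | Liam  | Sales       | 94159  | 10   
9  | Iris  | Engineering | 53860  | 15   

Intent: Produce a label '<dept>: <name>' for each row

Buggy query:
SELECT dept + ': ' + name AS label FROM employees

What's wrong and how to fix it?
Bug: '+' is numeric addition; on text columns SQLite converts them to 0 instead of concatenating

Fix: Use the || operator for string concatenation

Corrected query:
SELECT dept || ': ' || name AS label FROM employees

Result:
label             
------------------
Sales: Carol      
Engineering: Hank 
Sales: Bob        
Engineering: Frank
Engineering: Kate 
Engineering: Grace
Sales: Jack       
Sales: Liam       
Engineering: Iris 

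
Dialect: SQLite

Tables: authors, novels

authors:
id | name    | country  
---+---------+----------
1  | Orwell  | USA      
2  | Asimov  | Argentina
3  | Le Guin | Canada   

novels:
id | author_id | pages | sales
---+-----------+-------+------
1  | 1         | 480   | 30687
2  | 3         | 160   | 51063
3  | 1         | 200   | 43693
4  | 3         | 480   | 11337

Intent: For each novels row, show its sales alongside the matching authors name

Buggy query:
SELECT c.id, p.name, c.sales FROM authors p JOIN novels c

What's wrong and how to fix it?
Bug: Missing join condition: each novels row is matched to all authors rows instead of just its own

Fix: Add ON c.author_id = p.id to the JOIN

Corrected query:
SELECT c.id, p.name, c.sales FROM authors p JOIN novels c ON c.author_id = p.id

Result:
id | name    | sales
---+---------+------
1  | Orwell  | 30687
2  | Le Guin | 51063
3  | Orwell  | 43693
4  | Le Guin | 11337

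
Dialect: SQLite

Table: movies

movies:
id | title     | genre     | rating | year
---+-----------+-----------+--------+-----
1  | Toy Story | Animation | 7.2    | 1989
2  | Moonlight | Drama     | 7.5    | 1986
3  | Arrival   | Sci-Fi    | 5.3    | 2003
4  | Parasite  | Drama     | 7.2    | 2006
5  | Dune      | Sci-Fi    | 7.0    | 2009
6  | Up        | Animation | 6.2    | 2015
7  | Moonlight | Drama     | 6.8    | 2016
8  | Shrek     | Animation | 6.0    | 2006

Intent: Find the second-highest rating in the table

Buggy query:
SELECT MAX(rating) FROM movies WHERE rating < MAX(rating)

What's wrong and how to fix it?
Bug: MAX(rating) on the right of the comparison is an aggregate-in-WHERE error

Fix: Put the inner MAX in a scalar subquery

Corrected query:
SELECT MAX(rating) FROM movies WHERE rating < (SELECT MAX(rating) FROM movies)

Result:
MAX(rating)
-----------
7.2        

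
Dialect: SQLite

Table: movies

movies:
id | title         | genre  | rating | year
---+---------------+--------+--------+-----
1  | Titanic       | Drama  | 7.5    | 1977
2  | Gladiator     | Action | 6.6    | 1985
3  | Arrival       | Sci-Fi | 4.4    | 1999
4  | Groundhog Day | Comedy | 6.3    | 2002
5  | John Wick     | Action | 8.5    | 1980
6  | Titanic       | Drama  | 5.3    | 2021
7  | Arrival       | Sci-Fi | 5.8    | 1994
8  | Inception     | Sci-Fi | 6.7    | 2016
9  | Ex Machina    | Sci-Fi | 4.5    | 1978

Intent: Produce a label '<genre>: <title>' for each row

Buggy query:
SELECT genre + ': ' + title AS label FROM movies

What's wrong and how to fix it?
Bug: '+' is numeric addition; on text columns SQLite converts them to 0 instead of concatenating

Fix: Replace + with || to concatenate text

Corrected query:
SELECT genre || ': ' || title AS label FROM movies

Result:
label                
---------------------
Drama: Titanic       
Action: Gladiator    
Sci-Fi: Arrival      
Comedy: Groundhog Day
Action: John Wick    
Drama: Titanic       
Sci-Fi: Arrival      
Sci-Fi: Inception    
Sci-Fi: Ex Machina   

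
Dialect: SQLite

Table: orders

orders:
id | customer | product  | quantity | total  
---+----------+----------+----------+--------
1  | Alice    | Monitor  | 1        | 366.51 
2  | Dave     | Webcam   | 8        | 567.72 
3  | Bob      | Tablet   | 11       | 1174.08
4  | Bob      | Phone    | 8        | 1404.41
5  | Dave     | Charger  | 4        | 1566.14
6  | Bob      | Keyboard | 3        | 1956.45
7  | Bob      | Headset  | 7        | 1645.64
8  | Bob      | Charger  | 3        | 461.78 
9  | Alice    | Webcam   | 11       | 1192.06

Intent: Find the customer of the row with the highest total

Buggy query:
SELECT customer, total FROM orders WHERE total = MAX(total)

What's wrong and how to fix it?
Bug: MAX(total) is an aggregate and cannot be used directly in WHERE

Fix: Wrap MAX in a scalar subquery so WHERE compares against a single value

Corrected query:
SELECT customer, total FROM orders WHERE total = (SELECT MAX(total) FROM orders)

Result:
customer | total  
---------+--------
Bob      | 1956.45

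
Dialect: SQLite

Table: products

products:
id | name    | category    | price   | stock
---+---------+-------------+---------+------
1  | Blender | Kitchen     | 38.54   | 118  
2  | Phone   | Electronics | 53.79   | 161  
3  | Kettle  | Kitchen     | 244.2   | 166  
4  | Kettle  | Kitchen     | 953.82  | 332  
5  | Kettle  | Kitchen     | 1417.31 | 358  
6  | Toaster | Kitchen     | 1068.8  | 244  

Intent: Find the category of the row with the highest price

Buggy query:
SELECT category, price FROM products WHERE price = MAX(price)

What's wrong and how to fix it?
Bug: WHERE is evaluated per row; an aggregate over the whole table isn't defined there

Fix: Use a subquery: WHERE price = (SELECT MAX(price) FROM products)

Corrected query:
SELECT category, price FROM products WHERE price = (SELECT MAX(price) FROM products)

Result:
category | price  
---------+--------
Kitchen  | 1417.31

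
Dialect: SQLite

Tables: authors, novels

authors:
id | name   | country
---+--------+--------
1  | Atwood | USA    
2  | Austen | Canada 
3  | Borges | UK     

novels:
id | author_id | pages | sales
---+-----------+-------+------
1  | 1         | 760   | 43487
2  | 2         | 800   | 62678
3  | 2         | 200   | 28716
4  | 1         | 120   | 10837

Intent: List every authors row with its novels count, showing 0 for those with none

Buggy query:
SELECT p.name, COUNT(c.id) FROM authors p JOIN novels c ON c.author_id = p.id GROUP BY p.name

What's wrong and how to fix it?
Bug: INNER JOIN drops authors rows that have no matching novels rows

Fix: Use LEFT JOIN so parents without children still appear (COUNT(c.id) gives 0)

Corrected query:
SELECT p.name, COUNT(c.id) FROM authors p LEFT JOIN novels c ON c.author_id = p.id GROUP BY p.name

Result:
name   | COUNT(c.id)
-------+------------
Atwood | 2          
Austen | 2          
Borges | 0          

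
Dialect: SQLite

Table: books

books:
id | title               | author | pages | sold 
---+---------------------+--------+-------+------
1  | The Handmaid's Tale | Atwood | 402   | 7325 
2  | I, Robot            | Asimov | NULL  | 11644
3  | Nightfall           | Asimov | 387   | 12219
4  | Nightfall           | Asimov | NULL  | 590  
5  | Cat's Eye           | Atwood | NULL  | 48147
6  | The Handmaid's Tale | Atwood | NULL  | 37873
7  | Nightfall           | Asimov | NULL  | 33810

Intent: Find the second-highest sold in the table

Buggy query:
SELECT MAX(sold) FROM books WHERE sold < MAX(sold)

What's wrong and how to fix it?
Bug: The inner MAX is an aggregate inside WHERE, which is not allowed

Fix: Put the inner MAX in a scalar subquery

Corrected query:
SELECT MAX(sold) FROM books WHERE sold < (SELECT MAX(sold) FROM books)

Result:
MAX(sold)
---------
37873    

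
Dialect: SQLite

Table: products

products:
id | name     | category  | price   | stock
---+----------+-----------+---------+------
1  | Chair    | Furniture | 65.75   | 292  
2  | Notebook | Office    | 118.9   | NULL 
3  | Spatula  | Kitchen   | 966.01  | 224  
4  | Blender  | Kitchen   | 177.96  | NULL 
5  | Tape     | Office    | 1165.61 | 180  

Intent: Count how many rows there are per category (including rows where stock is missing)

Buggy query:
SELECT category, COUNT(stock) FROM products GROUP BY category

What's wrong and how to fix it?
Bug: COUNT(stock) skips NULLs, so groups with missing stock are undercounted

Fix: Use COUNT(*) to count all rows regardless of NULL

Corrected query:
SELECT category, COUNT(*) FROM products GROUP BY category

Result:
category  | COUNT(*)
----------+---------
Furniture | 1       
Kitchen   | 2       
Office    | 2       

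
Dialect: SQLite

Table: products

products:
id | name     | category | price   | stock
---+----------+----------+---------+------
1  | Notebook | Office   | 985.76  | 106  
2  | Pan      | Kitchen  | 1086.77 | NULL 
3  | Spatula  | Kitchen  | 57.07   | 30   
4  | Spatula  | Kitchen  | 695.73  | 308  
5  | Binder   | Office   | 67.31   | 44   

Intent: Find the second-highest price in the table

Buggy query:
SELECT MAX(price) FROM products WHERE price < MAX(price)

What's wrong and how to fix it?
Bug: MAX(price) on the right of the comparison is an aggregate-in-WHERE error

Fix: Put the inner MAX in a scalar subquery

Corrected query:
SELECT MAX(price) FROM products WHERE price < (SELECT MAX(price) FROM products)

Result:
MAX(price)
----------
985.76    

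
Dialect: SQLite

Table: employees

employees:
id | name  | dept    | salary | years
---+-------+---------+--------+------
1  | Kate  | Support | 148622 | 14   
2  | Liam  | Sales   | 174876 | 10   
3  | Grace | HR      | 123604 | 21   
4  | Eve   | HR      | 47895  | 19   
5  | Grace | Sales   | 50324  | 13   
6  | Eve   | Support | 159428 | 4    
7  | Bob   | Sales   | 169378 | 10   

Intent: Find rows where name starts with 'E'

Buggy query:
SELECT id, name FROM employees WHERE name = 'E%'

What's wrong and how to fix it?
Bug: '=' compares the literal string including the % character; pattern matching needs LIKE

Fix: Use LIKE for wildcard pattern matching

Corrected query:
SELECT id, name FROM employees WHERE name LIKE 'E%'

Result:
id | name
---+-----
4  | Eve 
6  | Eve 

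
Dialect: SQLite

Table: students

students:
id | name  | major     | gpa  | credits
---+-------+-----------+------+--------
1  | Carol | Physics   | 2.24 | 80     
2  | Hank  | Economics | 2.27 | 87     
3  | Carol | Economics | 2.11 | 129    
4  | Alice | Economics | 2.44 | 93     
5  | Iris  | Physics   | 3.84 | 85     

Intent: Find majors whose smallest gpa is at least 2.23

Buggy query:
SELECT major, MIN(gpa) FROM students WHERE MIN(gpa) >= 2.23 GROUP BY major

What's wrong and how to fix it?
Bug: Aggregates like MIN are computed per group after WHERE runs

Fix: Replace WHERE with HAVING after the GROUP BY

Corrected query:
SELECT major, MIN(gpa) FROM students GROUP BY major HAVING MIN(gpa) >= 2.23

Result:
major   | MIN(gpa)
--------+---------
Physics | 2.24    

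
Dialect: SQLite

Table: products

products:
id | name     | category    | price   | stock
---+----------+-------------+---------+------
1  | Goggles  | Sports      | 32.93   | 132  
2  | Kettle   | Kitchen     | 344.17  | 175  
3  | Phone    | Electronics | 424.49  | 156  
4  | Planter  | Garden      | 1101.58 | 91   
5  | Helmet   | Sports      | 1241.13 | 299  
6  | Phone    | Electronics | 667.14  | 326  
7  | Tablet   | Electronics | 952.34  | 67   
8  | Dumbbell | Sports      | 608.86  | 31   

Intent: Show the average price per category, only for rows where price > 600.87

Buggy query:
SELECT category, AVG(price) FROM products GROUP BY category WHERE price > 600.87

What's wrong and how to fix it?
Bug: WHERE cannot follow GROUP BY

Fix: Place WHERE between FROM and GROUP BY

Corrected query:
SELECT category, AVG(price) FROM products WHERE price > 600.87 GROUP BY category

Result:
category    | AVG(price)
------------+-----------
Electronics | 809.74    
Garden      | 1101.58   
Sports      | 924.995   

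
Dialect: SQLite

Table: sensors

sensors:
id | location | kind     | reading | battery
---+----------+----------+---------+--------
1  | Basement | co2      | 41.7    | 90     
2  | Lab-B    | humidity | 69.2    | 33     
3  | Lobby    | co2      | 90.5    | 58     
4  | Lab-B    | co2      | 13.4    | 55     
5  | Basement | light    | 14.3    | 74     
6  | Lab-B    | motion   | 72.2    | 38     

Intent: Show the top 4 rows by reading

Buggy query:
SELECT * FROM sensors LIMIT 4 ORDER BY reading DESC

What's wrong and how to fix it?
Bug: ORDER BY cannot follow LIMIT; LIMIT is the final clause

Fix: Swap the clauses: ORDER BY first, then LIMIT

Corrected query:
SELECT * FROM sensors ORDER BY reading DESC LIMIT 4

Result:
id | location | kind     | reading | battery
---+----------+----------+---------+--------
3  | Lobby    | co2      | 90.5    | 58     
6  | Lab-B    | motion   | 72.2    | 38     
2  | Lab-B    | humidity | 69.2    | 33     
1  | Basement | co2      | 41.7    | 90     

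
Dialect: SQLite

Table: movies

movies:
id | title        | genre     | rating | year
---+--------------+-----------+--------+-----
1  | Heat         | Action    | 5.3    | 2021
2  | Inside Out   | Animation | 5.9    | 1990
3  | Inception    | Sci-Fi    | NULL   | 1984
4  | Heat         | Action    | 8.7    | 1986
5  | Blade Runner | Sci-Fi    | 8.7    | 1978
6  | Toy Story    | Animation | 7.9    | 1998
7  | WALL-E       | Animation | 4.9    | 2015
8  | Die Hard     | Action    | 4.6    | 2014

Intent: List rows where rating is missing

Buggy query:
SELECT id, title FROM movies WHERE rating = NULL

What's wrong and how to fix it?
Bug: Comparing to NULL with '=' never matches; NULL = NULL is unknown, not true

Fix: Use IS NULL to test for NULL

Corrected query:
SELECT id, title FROM movies WHERE rating IS NULL

Result:
id | title    
---+----------
3  | Inception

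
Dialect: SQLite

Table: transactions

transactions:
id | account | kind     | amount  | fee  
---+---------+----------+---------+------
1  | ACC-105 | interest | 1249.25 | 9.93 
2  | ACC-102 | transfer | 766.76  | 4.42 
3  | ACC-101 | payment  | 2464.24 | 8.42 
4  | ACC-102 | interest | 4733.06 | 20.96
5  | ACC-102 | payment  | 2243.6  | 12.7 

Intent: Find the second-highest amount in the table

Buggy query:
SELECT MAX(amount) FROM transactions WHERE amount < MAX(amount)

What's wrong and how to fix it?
Bug: The inner MAX is an aggregate inside WHERE, which is not allowed

Fix: Compute the overall MAX in a subquery, then take MAX of rows below it

Corrected query:
SELECT MAX(amount) FROM transactions WHERE amount < (SELECT MAX(amount) FROM transactions)

Result:
MAX(amount)
-----------
2464.24    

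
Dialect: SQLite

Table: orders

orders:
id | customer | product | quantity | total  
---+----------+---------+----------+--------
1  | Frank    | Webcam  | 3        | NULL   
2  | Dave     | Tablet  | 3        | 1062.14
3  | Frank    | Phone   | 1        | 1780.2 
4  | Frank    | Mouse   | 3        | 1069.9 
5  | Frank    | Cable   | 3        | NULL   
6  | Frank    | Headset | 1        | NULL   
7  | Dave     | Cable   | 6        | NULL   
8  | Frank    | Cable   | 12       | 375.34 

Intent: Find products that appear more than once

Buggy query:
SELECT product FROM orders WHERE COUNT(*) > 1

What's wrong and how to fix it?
Bug: WHERE can't reference COUNT(*); aggregates are computed after WHERE

Fix: Group first, then use HAVING for the count condition

Corrected query:
SELECT product FROM orders GROUP BY product HAVING COUNT(*) > 1

Result:
product
-------
Cable  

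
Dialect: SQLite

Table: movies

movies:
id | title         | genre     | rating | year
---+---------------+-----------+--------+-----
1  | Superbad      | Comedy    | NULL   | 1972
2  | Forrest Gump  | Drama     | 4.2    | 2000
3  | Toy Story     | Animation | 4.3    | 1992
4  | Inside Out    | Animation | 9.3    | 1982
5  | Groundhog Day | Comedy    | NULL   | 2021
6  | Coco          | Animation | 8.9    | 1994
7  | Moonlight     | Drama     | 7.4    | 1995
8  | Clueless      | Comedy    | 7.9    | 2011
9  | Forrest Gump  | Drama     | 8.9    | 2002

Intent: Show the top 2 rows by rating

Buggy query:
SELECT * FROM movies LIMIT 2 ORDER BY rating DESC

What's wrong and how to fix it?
Bug: ORDER BY cannot follow LIMIT; LIMIT is the final clause

Fix: Swap the clauses: ORDER BY first, then LIMIT

Corrected query:
SELECT * FROM movies ORDER BY rating DESC LIMIT 2

Result:
id | title      | genre     | rating | year
---+------------+-----------+--------+-----
4  | Inside Out | Animation | 9.3    | 1982
6  | Coco       | Animation | 8.9    | 1994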